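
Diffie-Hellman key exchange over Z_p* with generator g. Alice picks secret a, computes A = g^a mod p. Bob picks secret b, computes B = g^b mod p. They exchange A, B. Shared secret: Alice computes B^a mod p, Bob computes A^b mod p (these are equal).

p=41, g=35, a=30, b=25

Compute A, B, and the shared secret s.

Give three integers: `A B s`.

A = 35^30 mod 41  (bits of 30 = 11110)
  bit 0 = 1: r = r^2 * 35 mod 41 = 1^2 * 35 = 1*35 = 35
  bit 1 = 1: r = r^2 * 35 mod 41 = 35^2 * 35 = 36*35 = 30
  bit 2 = 1: r = r^2 * 35 mod 41 = 30^2 * 35 = 39*35 = 12
  bit 3 = 1: r = r^2 * 35 mod 41 = 12^2 * 35 = 21*35 = 38
  bit 4 = 0: r = r^2 mod 41 = 38^2 = 9
  -> A = 9
B = 35^25 mod 41  (bits of 25 = 11001)
  bit 0 = 1: r = r^2 * 35 mod 41 = 1^2 * 35 = 1*35 = 35
  bit 1 = 1: r = r^2 * 35 mod 41 = 35^2 * 35 = 36*35 = 30
  bit 2 = 0: r = r^2 mod 41 = 30^2 = 39
  bit 3 = 0: r = r^2 mod 41 = 39^2 = 4
  bit 4 = 1: r = r^2 * 35 mod 41 = 4^2 * 35 = 16*35 = 27
  -> B = 27
s = B^a = 27^30 mod 41  (bits of 30 = 11110)
  bit 0 = 1: r = r^2 * 27 mod 41 = 1^2 * 27 = 1*27 = 27
  bit 1 = 1: r = r^2 * 27 mod 41 = 27^2 * 27 = 32*27 = 3
  bit 2 = 1: r = r^2 * 27 mod 41 = 3^2 * 27 = 9*27 = 38
  bit 3 = 1: r = r^2 * 27 mod 41 = 38^2 * 27 = 9*27 = 38
  bit 4 = 0: r = r^2 mod 41 = 38^2 = 9
  -> s = B^a = 9

Answer: 9 27 9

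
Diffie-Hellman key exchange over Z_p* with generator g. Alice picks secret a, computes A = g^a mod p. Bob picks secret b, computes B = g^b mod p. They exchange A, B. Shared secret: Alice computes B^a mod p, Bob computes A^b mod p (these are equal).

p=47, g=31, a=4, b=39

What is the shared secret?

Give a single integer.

Answer: 8

Derivation:
A = 31^4 mod 47  (bits of 4 = 100)
  bit 0 = 1: r = r^2 * 31 mod 47 = 1^2 * 31 = 1*31 = 31
  bit 1 = 0: r = r^2 mod 47 = 31^2 = 21
  bit 2 = 0: r = r^2 mod 47 = 21^2 = 18
  -> A = 18
B = 31^39 mod 47  (bits of 39 = 100111)
  bit 0 = 1: r = r^2 * 31 mod 47 = 1^2 * 31 = 1*31 = 31
  bit 1 = 0: r = r^2 mod 47 = 31^2 = 21
  bit 2 = 0: r = r^2 mod 47 = 21^2 = 18
  bit 3 = 1: r = r^2 * 31 mod 47 = 18^2 * 31 = 42*31 = 33
  bit 4 = 1: r = r^2 * 31 mod 47 = 33^2 * 31 = 8*31 = 13
  bit 5 = 1: r = r^2 * 31 mod 47 = 13^2 * 31 = 28*31 = 22
  -> B = 22
s = B^a = 22^4 mod 47  (bits of 4 = 100)
  bit 0 = 1: r = r^2 * 22 mod 47 = 1^2 * 22 = 1*22 = 22
  bit 1 = 0: r = r^2 mod 47 = 22^2 = 14
  bit 2 = 0: r = r^2 mod 47 = 14^2 = 8
  -> s = B^a = 8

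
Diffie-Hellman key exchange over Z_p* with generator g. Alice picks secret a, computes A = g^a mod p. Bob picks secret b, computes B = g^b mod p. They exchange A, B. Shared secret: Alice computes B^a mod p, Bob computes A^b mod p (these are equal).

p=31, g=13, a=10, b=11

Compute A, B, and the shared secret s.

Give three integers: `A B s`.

A = 13^10 mod 31  (bits of 10 = 1010)
  bit 0 = 1: r = r^2 * 13 mod 31 = 1^2 * 13 = 1*13 = 13
  bit 1 = 0: r = r^2 mod 31 = 13^2 = 14
  bit 2 = 1: r = r^2 * 13 mod 31 = 14^2 * 13 = 10*13 = 6
  bit 3 = 0: r = r^2 mod 31 = 6^2 = 5
  -> A = 5
B = 13^11 mod 31  (bits of 11 = 1011)
  bit 0 = 1: r = r^2 * 13 mod 31 = 1^2 * 13 = 1*13 = 13
  bit 1 = 0: r = r^2 mod 31 = 13^2 = 14
  bit 2 = 1: r = r^2 * 13 mod 31 = 14^2 * 13 = 10*13 = 6
  bit 3 = 1: r = r^2 * 13 mod 31 = 6^2 * 13 = 5*13 = 3
  -> B = 3
s = B^a = 3^10 mod 31  (bits of 10 = 1010)
  bit 0 = 1: r = r^2 * 3 mod 31 = 1^2 * 3 = 1*3 = 3
  bit 1 = 0: r = r^2 mod 31 = 3^2 = 9
  bit 2 = 1: r = r^2 * 3 mod 31 = 9^2 * 3 = 19*3 = 26
  bit 3 = 0: r = r^2 mod 31 = 26^2 = 25
  -> s = B^a = 25

Answer: 5 3 25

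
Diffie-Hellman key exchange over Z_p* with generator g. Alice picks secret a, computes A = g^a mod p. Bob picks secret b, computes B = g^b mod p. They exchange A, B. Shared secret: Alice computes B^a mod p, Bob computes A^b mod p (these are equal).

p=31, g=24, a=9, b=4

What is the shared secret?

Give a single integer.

Answer: 4

Derivation:
A = 24^9 mod 31  (bits of 9 = 1001)
  bit 0 = 1: r = r^2 * 24 mod 31 = 1^2 * 24 = 1*24 = 24
  bit 1 = 0: r = r^2 mod 31 = 24^2 = 18
  bit 2 = 0: r = r^2 mod 31 = 18^2 = 14
  bit 3 = 1: r = r^2 * 24 mod 31 = 14^2 * 24 = 10*24 = 23
  -> A = 23
B = 24^4 mod 31  (bits of 4 = 100)
  bit 0 = 1: r = r^2 * 24 mod 31 = 1^2 * 24 = 1*24 = 24
  bit 1 = 0: r = r^2 mod 31 = 24^2 = 18
  bit 2 = 0: r = r^2 mod 31 = 18^2 = 14
  -> B = 14
s = B^a = 14^9 mod 31  (bits of 9 = 1001)
  bit 0 = 1: r = r^2 * 14 mod 31 = 1^2 * 14 = 1*14 = 14
  bit 1 = 0: r = r^2 mod 31 = 14^2 = 10
  bit 2 = 0: r = r^2 mod 31 = 10^2 = 7
  bit 3 = 1: r = r^2 * 14 mod 31 = 7^2 * 14 = 18*14 = 4
  -> s = B^a = 4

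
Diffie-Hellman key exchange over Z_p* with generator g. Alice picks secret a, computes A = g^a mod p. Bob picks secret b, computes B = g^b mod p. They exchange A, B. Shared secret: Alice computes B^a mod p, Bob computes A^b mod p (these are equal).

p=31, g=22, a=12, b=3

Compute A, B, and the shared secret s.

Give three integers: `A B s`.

Answer: 2 15 8

Derivation:
A = 22^12 mod 31  (bits of 12 = 1100)
  bit 0 = 1: r = r^2 * 22 mod 31 = 1^2 * 22 = 1*22 = 22
  bit 1 = 1: r = r^2 * 22 mod 31 = 22^2 * 22 = 19*22 = 15
  bit 2 = 0: r = r^2 mod 31 = 15^2 = 8
  bit 3 = 0: r = r^2 mod 31 = 8^2 = 2
  -> A = 2
B = 22^3 mod 31  (bits of 3 = 11)
  bit 0 = 1: r = r^2 * 22 mod 31 = 1^2 * 22 = 1*22 = 22
  bit 1 = 1: r = r^2 * 22 mod 31 = 22^2 * 22 = 19*22 = 15
  -> B = 15
s = B^a = 15^12 mod 31  (bits of 12 = 1100)
  bit 0 = 1: r = r^2 * 15 mod 31 = 1^2 * 15 = 1*15 = 15
  bit 1 = 1: r = r^2 * 15 mod 31 = 15^2 * 15 = 8*15 = 27
  bit 2 = 0: r = r^2 mod 31 = 27^2 = 16
  bit 3 = 0: r = r^2 mod 31 = 16^2 = 8
  -> s = B^a = 8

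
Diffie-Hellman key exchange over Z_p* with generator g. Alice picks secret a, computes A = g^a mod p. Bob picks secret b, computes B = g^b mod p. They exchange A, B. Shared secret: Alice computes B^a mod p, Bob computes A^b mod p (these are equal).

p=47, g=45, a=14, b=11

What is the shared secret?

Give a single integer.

Answer: 18

Derivation:
A = 45^14 mod 47  (bits of 14 = 1110)
  bit 0 = 1: r = r^2 * 45 mod 47 = 1^2 * 45 = 1*45 = 45
  bit 1 = 1: r = r^2 * 45 mod 47 = 45^2 * 45 = 4*45 = 39
  bit 2 = 1: r = r^2 * 45 mod 47 = 39^2 * 45 = 17*45 = 13
  bit 3 = 0: r = r^2 mod 47 = 13^2 = 28
  -> A = 28
B = 45^11 mod 47  (bits of 11 = 1011)
  bit 0 = 1: r = r^2 * 45 mod 47 = 1^2 * 45 = 1*45 = 45
  bit 1 = 0: r = r^2 mod 47 = 45^2 = 4
  bit 2 = 1: r = r^2 * 45 mod 47 = 4^2 * 45 = 16*45 = 15
  bit 3 = 1: r = r^2 * 45 mod 47 = 15^2 * 45 = 37*45 = 20
  -> B = 20
s = B^a = 20^14 mod 47  (bits of 14 = 1110)
  bit 0 = 1: r = r^2 * 20 mod 47 = 1^2 * 20 = 1*20 = 20
  bit 1 = 1: r = r^2 * 20 mod 47 = 20^2 * 20 = 24*20 = 10
  bit 2 = 1: r = r^2 * 20 mod 47 = 10^2 * 20 = 6*20 = 26
  bit 3 = 0: r = r^2 mod 47 = 26^2 = 18
  -> s = B^a = 18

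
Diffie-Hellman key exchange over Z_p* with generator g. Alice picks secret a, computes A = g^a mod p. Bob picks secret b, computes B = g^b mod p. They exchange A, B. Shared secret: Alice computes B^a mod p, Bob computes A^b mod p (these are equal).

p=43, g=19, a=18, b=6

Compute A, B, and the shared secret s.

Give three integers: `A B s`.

A = 19^18 mod 43  (bits of 18 = 10010)
  bit 0 = 1: r = r^2 * 19 mod 43 = 1^2 * 19 = 1*19 = 19
  bit 1 = 0: r = r^2 mod 43 = 19^2 = 17
  bit 2 = 0: r = r^2 mod 43 = 17^2 = 31
  bit 3 = 1: r = r^2 * 19 mod 43 = 31^2 * 19 = 15*19 = 27
  bit 4 = 0: r = r^2 mod 43 = 27^2 = 41
  -> A = 41
B = 19^6 mod 43  (bits of 6 = 110)
  bit 0 = 1: r = r^2 * 19 mod 43 = 1^2 * 19 = 1*19 = 19
  bit 1 = 1: r = r^2 * 19 mod 43 = 19^2 * 19 = 17*19 = 22
  bit 2 = 0: r = r^2 mod 43 = 22^2 = 11
  -> B = 11
s = B^a = 11^18 mod 43  (bits of 18 = 10010)
  bit 0 = 1: r = r^2 * 11 mod 43 = 1^2 * 11 = 1*11 = 11
  bit 1 = 0: r = r^2 mod 43 = 11^2 = 35
  bit 2 = 0: r = r^2 mod 43 = 35^2 = 21
  bit 3 = 1: r = r^2 * 11 mod 43 = 21^2 * 11 = 11*11 = 35
  bit 4 = 0: r = r^2 mod 43 = 35^2 = 21
  -> s = B^a = 21

Answer: 41 11 21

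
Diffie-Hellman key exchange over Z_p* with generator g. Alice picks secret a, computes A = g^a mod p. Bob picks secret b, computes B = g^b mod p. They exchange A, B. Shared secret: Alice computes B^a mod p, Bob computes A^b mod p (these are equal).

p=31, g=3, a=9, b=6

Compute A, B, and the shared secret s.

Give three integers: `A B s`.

Answer: 29 16 2

Derivation:
A = 3^9 mod 31  (bits of 9 = 1001)
  bit 0 = 1: r = r^2 * 3 mod 31 = 1^2 * 3 = 1*3 = 3
  bit 1 = 0: r = r^2 mod 31 = 3^2 = 9
  bit 2 = 0: r = r^2 mod 31 = 9^2 = 19
  bit 3 = 1: r = r^2 * 3 mod 31 = 19^2 * 3 = 20*3 = 29
  -> A = 29
B = 3^6 mod 31  (bits of 6 = 110)
  bit 0 = 1: r = r^2 * 3 mod 31 = 1^2 * 3 = 1*3 = 3
  bit 1 = 1: r = r^2 * 3 mod 31 = 3^2 * 3 = 9*3 = 27
  bit 2 = 0: r = r^2 mod 31 = 27^2 = 16
  -> B = 16
s = B^a = 16^9 mod 31  (bits of 9 = 1001)
  bit 0 = 1: r = r^2 * 16 mod 31 = 1^2 * 16 = 1*16 = 16
  bit 1 = 0: r = r^2 mod 31 = 16^2 = 8
  bit 2 = 0: r = r^2 mod 31 = 8^2 = 2
  bit 3 = 1: r = r^2 * 16 mod 31 = 2^2 * 16 = 4*16 = 2
  -> s = B^a = 2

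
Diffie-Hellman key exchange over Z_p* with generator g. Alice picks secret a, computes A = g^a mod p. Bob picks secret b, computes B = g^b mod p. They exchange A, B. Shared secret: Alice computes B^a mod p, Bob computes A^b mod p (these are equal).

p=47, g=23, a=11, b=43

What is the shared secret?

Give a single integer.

A = 23^11 mod 47  (bits of 11 = 1011)
  bit 0 = 1: r = r^2 * 23 mod 47 = 1^2 * 23 = 1*23 = 23
  bit 1 = 0: r = r^2 mod 47 = 23^2 = 12
  bit 2 = 1: r = r^2 * 23 mod 47 = 12^2 * 23 = 3*23 = 22
  bit 3 = 1: r = r^2 * 23 mod 47 = 22^2 * 23 = 14*23 = 40
  -> A = 40
B = 23^43 mod 47  (bits of 43 = 101011)
  bit 0 = 1: r = r^2 * 23 mod 47 = 1^2 * 23 = 1*23 = 23
  bit 1 = 0: r = r^2 mod 47 = 23^2 = 12
  bit 2 = 1: r = r^2 * 23 mod 47 = 12^2 * 23 = 3*23 = 22
  bit 3 = 0: r = r^2 mod 47 = 22^2 = 14
  bit 4 = 1: r = r^2 * 23 mod 47 = 14^2 * 23 = 8*23 = 43
  bit 5 = 1: r = r^2 * 23 mod 47 = 43^2 * 23 = 16*23 = 39
  -> B = 39
s = B^a = 39^11 mod 47  (bits of 11 = 1011)
  bit 0 = 1: r = r^2 * 39 mod 47 = 1^2 * 39 = 1*39 = 39
  bit 1 = 0: r = r^2 mod 47 = 39^2 = 17
  bit 2 = 1: r = r^2 * 39 mod 47 = 17^2 * 39 = 7*39 = 38
  bit 3 = 1: r = r^2 * 39 mod 47 = 38^2 * 39 = 34*39 = 10
  -> s = B^a = 10

Answer: 10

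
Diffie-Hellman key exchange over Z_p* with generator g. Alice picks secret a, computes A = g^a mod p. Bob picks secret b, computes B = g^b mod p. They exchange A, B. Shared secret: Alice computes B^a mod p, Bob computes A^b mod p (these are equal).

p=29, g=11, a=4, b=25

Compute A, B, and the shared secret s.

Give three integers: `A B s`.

A = 11^4 mod 29  (bits of 4 = 100)
  bit 0 = 1: r = r^2 * 11 mod 29 = 1^2 * 11 = 1*11 = 11
  bit 1 = 0: r = r^2 mod 29 = 11^2 = 5
  bit 2 = 0: r = r^2 mod 29 = 5^2 = 25
  -> A = 25
B = 11^25 mod 29  (bits of 25 = 11001)
  bit 0 = 1: r = r^2 * 11 mod 29 = 1^2 * 11 = 1*11 = 11
  bit 1 = 1: r = r^2 * 11 mod 29 = 11^2 * 11 = 5*11 = 26
  bit 2 = 0: r = r^2 mod 29 = 26^2 = 9
  bit 3 = 0: r = r^2 mod 29 = 9^2 = 23
  bit 4 = 1: r = r^2 * 11 mod 29 = 23^2 * 11 = 7*11 = 19
  -> B = 19
s = B^a = 19^4 mod 29  (bits of 4 = 100)
  bit 0 = 1: r = r^2 * 19 mod 29 = 1^2 * 19 = 1*19 = 19
  bit 1 = 0: r = r^2 mod 29 = 19^2 = 13
  bit 2 = 0: r = r^2 mod 29 = 13^2 = 24
  -> s = B^a = 24

Answer: 25 19 24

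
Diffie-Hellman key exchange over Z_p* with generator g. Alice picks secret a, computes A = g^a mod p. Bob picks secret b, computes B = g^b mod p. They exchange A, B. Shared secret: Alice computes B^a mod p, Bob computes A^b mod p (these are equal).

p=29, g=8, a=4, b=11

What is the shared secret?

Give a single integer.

Answer: 23

Derivation:
A = 8^4 mod 29  (bits of 4 = 100)
  bit 0 = 1: r = r^2 * 8 mod 29 = 1^2 * 8 = 1*8 = 8
  bit 1 = 0: r = r^2 mod 29 = 8^2 = 6
  bit 2 = 0: r = r^2 mod 29 = 6^2 = 7
  -> A = 7
B = 8^11 mod 29  (bits of 11 = 1011)
  bit 0 = 1: r = r^2 * 8 mod 29 = 1^2 * 8 = 1*8 = 8
  bit 1 = 0: r = r^2 mod 29 = 8^2 = 6
  bit 2 = 1: r = r^2 * 8 mod 29 = 6^2 * 8 = 7*8 = 27
  bit 3 = 1: r = r^2 * 8 mod 29 = 27^2 * 8 = 4*8 = 3
  -> B = 3
s = B^a = 3^4 mod 29  (bits of 4 = 100)
  bit 0 = 1: r = r^2 * 3 mod 29 = 1^2 * 3 = 1*3 = 3
  bit 1 = 0: r = r^2 mod 29 = 3^2 = 9
  bit 2 = 0: r = r^2 mod 29 = 9^2 = 23
  -> s = B^a = 23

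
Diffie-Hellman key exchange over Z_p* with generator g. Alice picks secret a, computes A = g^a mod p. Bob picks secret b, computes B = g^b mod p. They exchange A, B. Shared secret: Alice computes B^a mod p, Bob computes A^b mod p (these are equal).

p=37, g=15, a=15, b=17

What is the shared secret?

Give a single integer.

A = 15^15 mod 37  (bits of 15 = 1111)
  bit 0 = 1: r = r^2 * 15 mod 37 = 1^2 * 15 = 1*15 = 15
  bit 1 = 1: r = r^2 * 15 mod 37 = 15^2 * 15 = 3*15 = 8
  bit 2 = 1: r = r^2 * 15 mod 37 = 8^2 * 15 = 27*15 = 35
  bit 3 = 1: r = r^2 * 15 mod 37 = 35^2 * 15 = 4*15 = 23
  -> A = 23
B = 15^17 mod 37  (bits of 17 = 10001)
  bit 0 = 1: r = r^2 * 15 mod 37 = 1^2 * 15 = 1*15 = 15
  bit 1 = 0: r = r^2 mod 37 = 15^2 = 3
  bit 2 = 0: r = r^2 mod 37 = 3^2 = 9
  bit 3 = 0: r = r^2 mod 37 = 9^2 = 7
  bit 4 = 1: r = r^2 * 15 mod 37 = 7^2 * 15 = 12*15 = 32
  -> B = 32
s = B^a = 32^15 mod 37  (bits of 15 = 1111)
  bit 0 = 1: r = r^2 * 32 mod 37 = 1^2 * 32 = 1*32 = 32
  bit 1 = 1: r = r^2 * 32 mod 37 = 32^2 * 32 = 25*32 = 23
  bit 2 = 1: r = r^2 * 32 mod 37 = 23^2 * 32 = 11*32 = 19
  bit 3 = 1: r = r^2 * 32 mod 37 = 19^2 * 32 = 28*32 = 8
  -> s = B^a = 8

Answer: 8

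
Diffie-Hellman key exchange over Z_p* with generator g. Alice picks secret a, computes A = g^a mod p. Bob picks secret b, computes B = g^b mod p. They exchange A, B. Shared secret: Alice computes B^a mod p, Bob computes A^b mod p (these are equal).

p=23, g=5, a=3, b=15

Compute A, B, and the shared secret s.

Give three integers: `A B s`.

A = 5^3 mod 23  (bits of 3 = 11)
  bit 0 = 1: r = r^2 * 5 mod 23 = 1^2 * 5 = 1*5 = 5
  bit 1 = 1: r = r^2 * 5 mod 23 = 5^2 * 5 = 2*5 = 10
  -> A = 10
B = 5^15 mod 23  (bits of 15 = 1111)
  bit 0 = 1: r = r^2 * 5 mod 23 = 1^2 * 5 = 1*5 = 5
  bit 1 = 1: r = r^2 * 5 mod 23 = 5^2 * 5 = 2*5 = 10
  bit 2 = 1: r = r^2 * 5 mod 23 = 10^2 * 5 = 8*5 = 17
  bit 3 = 1: r = r^2 * 5 mod 23 = 17^2 * 5 = 13*5 = 19
  -> B = 19
s = B^a = 19^3 mod 23  (bits of 3 = 11)
  bit 0 = 1: r = r^2 * 19 mod 23 = 1^2 * 19 = 1*19 = 19
  bit 1 = 1: r = r^2 * 19 mod 23 = 19^2 * 19 = 16*19 = 5
  -> s = B^a = 5

Answer: 10 19 5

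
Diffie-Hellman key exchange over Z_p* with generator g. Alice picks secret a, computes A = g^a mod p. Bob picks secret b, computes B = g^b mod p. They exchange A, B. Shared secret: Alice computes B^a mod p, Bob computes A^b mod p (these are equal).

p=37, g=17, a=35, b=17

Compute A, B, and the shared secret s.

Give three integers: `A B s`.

Answer: 24 13 20

Derivation:
A = 17^35 mod 37  (bits of 35 = 100011)
  bit 0 = 1: r = r^2 * 17 mod 37 = 1^2 * 17 = 1*17 = 17
  bit 1 = 0: r = r^2 mod 37 = 17^2 = 30
  bit 2 = 0: r = r^2 mod 37 = 30^2 = 12
  bit 3 = 0: r = r^2 mod 37 = 12^2 = 33
  bit 4 = 1: r = r^2 * 17 mod 37 = 33^2 * 17 = 16*17 = 13
  bit 5 = 1: r = r^2 * 17 mod 37 = 13^2 * 17 = 21*17 = 24
  -> A = 24
B = 17^17 mod 37  (bits of 17 = 10001)
  bit 0 = 1: r = r^2 * 17 mod 37 = 1^2 * 17 = 1*17 = 17
  bit 1 = 0: r = r^2 mod 37 = 17^2 = 30
  bit 2 = 0: r = r^2 mod 37 = 30^2 = 12
  bit 3 = 0: r = r^2 mod 37 = 12^2 = 33
  bit 4 = 1: r = r^2 * 17 mod 37 = 33^2 * 17 = 16*17 = 13
  -> B = 13
s = B^a = 13^35 mod 37  (bits of 35 = 100011)
  bit 0 = 1: r = r^2 * 13 mod 37 = 1^2 * 13 = 1*13 = 13
  bit 1 = 0: r = r^2 mod 37 = 13^2 = 21
  bit 2 = 0: r = r^2 mod 37 = 21^2 = 34
  bit 3 = 0: r = r^2 mod 37 = 34^2 = 9
  bit 4 = 1: r = r^2 * 13 mod 37 = 9^2 * 13 = 7*13 = 17
  bit 5 = 1: r = r^2 * 13 mod 37 = 17^2 * 13 = 30*13 = 20
  -> s = B^a = 20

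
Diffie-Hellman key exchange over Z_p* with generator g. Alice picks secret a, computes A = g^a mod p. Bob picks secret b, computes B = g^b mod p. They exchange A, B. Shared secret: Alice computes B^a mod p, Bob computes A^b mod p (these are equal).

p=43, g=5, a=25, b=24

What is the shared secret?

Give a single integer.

A = 5^25 mod 43  (bits of 25 = 11001)
  bit 0 = 1: r = r^2 * 5 mod 43 = 1^2 * 5 = 1*5 = 5
  bit 1 = 1: r = r^2 * 5 mod 43 = 5^2 * 5 = 25*5 = 39
  bit 2 = 0: r = r^2 mod 43 = 39^2 = 16
  bit 3 = 0: r = r^2 mod 43 = 16^2 = 41
  bit 4 = 1: r = r^2 * 5 mod 43 = 41^2 * 5 = 4*5 = 20
  -> A = 20
B = 5^24 mod 43  (bits of 24 = 11000)
  bit 0 = 1: r = r^2 * 5 mod 43 = 1^2 * 5 = 1*5 = 5
  bit 1 = 1: r = r^2 * 5 mod 43 = 5^2 * 5 = 25*5 = 39
  bit 2 = 0: r = r^2 mod 43 = 39^2 = 16
  bit 3 = 0: r = r^2 mod 43 = 16^2 = 41
  bit 4 = 0: r = r^2 mod 43 = 41^2 = 4
  -> B = 4
s = B^a = 4^25 mod 43  (bits of 25 = 11001)
  bit 0 = 1: r = r^2 * 4 mod 43 = 1^2 * 4 = 1*4 = 4
  bit 1 = 1: r = r^2 * 4 mod 43 = 4^2 * 4 = 16*4 = 21
  bit 2 = 0: r = r^2 mod 43 = 21^2 = 11
  bit 3 = 0: r = r^2 mod 43 = 11^2 = 35
  bit 4 = 1: r = r^2 * 4 mod 43 = 35^2 * 4 = 21*4 = 41
  -> s = B^a = 41

Answer: 41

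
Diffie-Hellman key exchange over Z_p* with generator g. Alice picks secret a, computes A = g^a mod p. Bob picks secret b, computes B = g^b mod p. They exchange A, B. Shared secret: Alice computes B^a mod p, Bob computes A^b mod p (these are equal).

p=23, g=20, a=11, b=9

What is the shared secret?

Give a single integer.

Answer: 22

Derivation:
A = 20^11 mod 23  (bits of 11 = 1011)
  bit 0 = 1: r = r^2 * 20 mod 23 = 1^2 * 20 = 1*20 = 20
  bit 1 = 0: r = r^2 mod 23 = 20^2 = 9
  bit 2 = 1: r = r^2 * 20 mod 23 = 9^2 * 20 = 12*20 = 10
  bit 3 = 1: r = r^2 * 20 mod 23 = 10^2 * 20 = 8*20 = 22
  -> A = 22
B = 20^9 mod 23  (bits of 9 = 1001)
  bit 0 = 1: r = r^2 * 20 mod 23 = 1^2 * 20 = 1*20 = 20
  bit 1 = 0: r = r^2 mod 23 = 20^2 = 9
  bit 2 = 0: r = r^2 mod 23 = 9^2 = 12
  bit 3 = 1: r = r^2 * 20 mod 23 = 12^2 * 20 = 6*20 = 5
  -> B = 5
s = B^a = 5^11 mod 23  (bits of 11 = 1011)
  bit 0 = 1: r = r^2 * 5 mod 23 = 1^2 * 5 = 1*5 = 5
  bit 1 = 0: r = r^2 mod 23 = 5^2 = 2
  bit 2 = 1: r = r^2 * 5 mod 23 = 2^2 * 5 = 4*5 = 20
  bit 3 = 1: r = r^2 * 5 mod 23 = 20^2 * 5 = 9*5 = 22
  -> s = B^a = 22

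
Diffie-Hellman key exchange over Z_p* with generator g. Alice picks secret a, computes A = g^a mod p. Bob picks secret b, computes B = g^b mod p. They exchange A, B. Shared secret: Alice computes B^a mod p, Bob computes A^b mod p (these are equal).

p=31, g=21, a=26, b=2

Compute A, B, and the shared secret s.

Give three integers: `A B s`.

A = 21^26 mod 31  (bits of 26 = 11010)
  bit 0 = 1: r = r^2 * 21 mod 31 = 1^2 * 21 = 1*21 = 21
  bit 1 = 1: r = r^2 * 21 mod 31 = 21^2 * 21 = 7*21 = 23
  bit 2 = 0: r = r^2 mod 31 = 23^2 = 2
  bit 3 = 1: r = r^2 * 21 mod 31 = 2^2 * 21 = 4*21 = 22
  bit 4 = 0: r = r^2 mod 31 = 22^2 = 19
  -> A = 19
B = 21^2 mod 31  (bits of 2 = 10)
  bit 0 = 1: r = r^2 * 21 mod 31 = 1^2 * 21 = 1*21 = 21
  bit 1 = 0: r = r^2 mod 31 = 21^2 = 7
  -> B = 7
s = B^a = 7^26 mod 31  (bits of 26 = 11010)
  bit 0 = 1: r = r^2 * 7 mod 31 = 1^2 * 7 = 1*7 = 7
  bit 1 = 1: r = r^2 * 7 mod 31 = 7^2 * 7 = 18*7 = 2
  bit 2 = 0: r = r^2 mod 31 = 2^2 = 4
  bit 3 = 1: r = r^2 * 7 mod 31 = 4^2 * 7 = 16*7 = 19
  bit 4 = 0: r = r^2 mod 31 = 19^2 = 20
  -> s = B^a = 20

Answer: 19 7 20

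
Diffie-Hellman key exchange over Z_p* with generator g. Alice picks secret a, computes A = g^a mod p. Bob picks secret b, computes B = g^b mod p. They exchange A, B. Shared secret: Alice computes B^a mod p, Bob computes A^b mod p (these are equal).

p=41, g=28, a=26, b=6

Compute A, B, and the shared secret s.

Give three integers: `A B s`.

Answer: 39 2 23

Derivation:
A = 28^26 mod 41  (bits of 26 = 11010)
  bit 0 = 1: r = r^2 * 28 mod 41 = 1^2 * 28 = 1*28 = 28
  bit 1 = 1: r = r^2 * 28 mod 41 = 28^2 * 28 = 5*28 = 17
  bit 2 = 0: r = r^2 mod 41 = 17^2 = 2
  bit 3 = 1: r = r^2 * 28 mod 41 = 2^2 * 28 = 4*28 = 30
  bit 4 = 0: r = r^2 mod 41 = 30^2 = 39
  -> A = 39
B = 28^6 mod 41  (bits of 6 = 110)
  bit 0 = 1: r = r^2 * 28 mod 41 = 1^2 * 28 = 1*28 = 28
  bit 1 = 1: r = r^2 * 28 mod 41 = 28^2 * 28 = 5*28 = 17
  bit 2 = 0: r = r^2 mod 41 = 17^2 = 2
  -> B = 2
s = B^a = 2^26 mod 41  (bits of 26 = 11010)
  bit 0 = 1: r = r^2 * 2 mod 41 = 1^2 * 2 = 1*2 = 2
  bit 1 = 1: r = r^2 * 2 mod 41 = 2^2 * 2 = 4*2 = 8
  bit 2 = 0: r = r^2 mod 41 = 8^2 = 23
  bit 3 = 1: r = r^2 * 2 mod 41 = 23^2 * 2 = 37*2 = 33
  bit 4 = 0: r = r^2 mod 41 = 33^2 = 23
  -> s = B^a = 23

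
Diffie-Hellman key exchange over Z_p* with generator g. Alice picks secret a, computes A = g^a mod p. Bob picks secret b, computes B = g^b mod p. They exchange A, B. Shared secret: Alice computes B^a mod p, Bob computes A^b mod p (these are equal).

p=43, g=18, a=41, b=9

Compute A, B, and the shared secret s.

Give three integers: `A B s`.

Answer: 12 32 39

Derivation:
A = 18^41 mod 43  (bits of 41 = 101001)
  bit 0 = 1: r = r^2 * 18 mod 43 = 1^2 * 18 = 1*18 = 18
  bit 1 = 0: r = r^2 mod 43 = 18^2 = 23
  bit 2 = 1: r = r^2 * 18 mod 43 = 23^2 * 18 = 13*18 = 19
  bit 3 = 0: r = r^2 mod 43 = 19^2 = 17
  bit 4 = 0: r = r^2 mod 43 = 17^2 = 31
  bit 5 = 1: r = r^2 * 18 mod 43 = 31^2 * 18 = 15*18 = 12
  -> A = 12
B = 18^9 mod 43  (bits of 9 = 1001)
  bit 0 = 1: r = r^2 * 18 mod 43 = 1^2 * 18 = 1*18 = 18
  bit 1 = 0: r = r^2 mod 43 = 18^2 = 23
  bit 2 = 0: r = r^2 mod 43 = 23^2 = 13
  bit 3 = 1: r = r^2 * 18 mod 43 = 13^2 * 18 = 40*18 = 32
  -> B = 32
s = B^a = 32^41 mod 43  (bits of 41 = 101001)
  bit 0 = 1: r = r^2 * 32 mod 43 = 1^2 * 32 = 1*32 = 32
  bit 1 = 0: r = r^2 mod 43 = 32^2 = 35
  bit 2 = 1: r = r^2 * 32 mod 43 = 35^2 * 32 = 21*32 = 27
  bit 3 = 0: r = r^2 mod 43 = 27^2 = 41
  bit 4 = 0: r = r^2 mod 43 = 41^2 = 4
  bit 5 = 1: r = r^2 * 32 mod 43 = 4^2 * 32 = 16*32 = 39
  -> s = B^a = 39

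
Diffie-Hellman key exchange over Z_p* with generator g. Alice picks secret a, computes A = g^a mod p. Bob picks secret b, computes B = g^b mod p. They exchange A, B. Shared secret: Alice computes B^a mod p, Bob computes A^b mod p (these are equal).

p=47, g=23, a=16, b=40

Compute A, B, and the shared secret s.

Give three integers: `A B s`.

A = 23^16 mod 47  (bits of 16 = 10000)
  bit 0 = 1: r = r^2 * 23 mod 47 = 1^2 * 23 = 1*23 = 23
  bit 1 = 0: r = r^2 mod 47 = 23^2 = 12
  bit 2 = 0: r = r^2 mod 47 = 12^2 = 3
  bit 3 = 0: r = r^2 mod 47 = 3^2 = 9
  bit 4 = 0: r = r^2 mod 47 = 9^2 = 34
  -> A = 34
B = 23^40 mod 47  (bits of 40 = 101000)
  bit 0 = 1: r = r^2 * 23 mod 47 = 1^2 * 23 = 1*23 = 23
  bit 1 = 0: r = r^2 mod 47 = 23^2 = 12
  bit 2 = 1: r = r^2 * 23 mod 47 = 12^2 * 23 = 3*23 = 22
  bit 3 = 0: r = r^2 mod 47 = 22^2 = 14
  bit 4 = 0: r = r^2 mod 47 = 14^2 = 8
  bit 5 = 0: r = r^2 mod 47 = 8^2 = 17
  -> B = 17
s = B^a = 17^16 mod 47  (bits of 16 = 10000)
  bit 0 = 1: r = r^2 * 17 mod 47 = 1^2 * 17 = 1*17 = 17
  bit 1 = 0: r = r^2 mod 47 = 17^2 = 7
  bit 2 = 0: r = r^2 mod 47 = 7^2 = 2
  bit 3 = 0: r = r^2 mod 47 = 2^2 = 4
  bit 4 = 0: r = r^2 mod 47 = 4^2 = 16
  -> s = B^a = 16

Answer: 34 17 16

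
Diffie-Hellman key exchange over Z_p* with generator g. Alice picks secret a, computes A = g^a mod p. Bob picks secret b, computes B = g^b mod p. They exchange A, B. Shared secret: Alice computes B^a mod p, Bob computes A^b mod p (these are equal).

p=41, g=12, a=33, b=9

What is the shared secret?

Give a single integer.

Answer: 34

Derivation:
A = 12^33 mod 41  (bits of 33 = 100001)
  bit 0 = 1: r = r^2 * 12 mod 41 = 1^2 * 12 = 1*12 = 12
  bit 1 = 0: r = r^2 mod 41 = 12^2 = 21
  bit 2 = 0: r = r^2 mod 41 = 21^2 = 31
  bit 3 = 0: r = r^2 mod 41 = 31^2 = 18
  bit 4 = 0: r = r^2 mod 41 = 18^2 = 37
  bit 5 = 1: r = r^2 * 12 mod 41 = 37^2 * 12 = 16*12 = 28
  -> A = 28
B = 12^9 mod 41  (bits of 9 = 1001)
  bit 0 = 1: r = r^2 * 12 mod 41 = 1^2 * 12 = 1*12 = 12
  bit 1 = 0: r = r^2 mod 41 = 12^2 = 21
  bit 2 = 0: r = r^2 mod 41 = 21^2 = 31
  bit 3 = 1: r = r^2 * 12 mod 41 = 31^2 * 12 = 18*12 = 11
  -> B = 11
s = B^a = 11^33 mod 41  (bits of 33 = 100001)
  bit 0 = 1: r = r^2 * 11 mod 41 = 1^2 * 11 = 1*11 = 11
  bit 1 = 0: r = r^2 mod 41 = 11^2 = 39
  bit 2 = 0: r = r^2 mod 41 = 39^2 = 4
  bit 3 = 0: r = r^2 mod 41 = 4^2 = 16
  bit 4 = 0: r = r^2 mod 41 = 16^2 = 10
  bit 5 = 1: r = r^2 * 11 mod 41 = 10^2 * 11 = 18*11 = 34
  -> s = B^a = 34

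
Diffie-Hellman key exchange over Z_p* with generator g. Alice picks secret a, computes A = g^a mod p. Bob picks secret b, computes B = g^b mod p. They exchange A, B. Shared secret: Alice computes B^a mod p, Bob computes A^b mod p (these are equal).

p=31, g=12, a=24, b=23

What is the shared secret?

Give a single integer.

A = 12^24 mod 31  (bits of 24 = 11000)
  bit 0 = 1: r = r^2 * 12 mod 31 = 1^2 * 12 = 1*12 = 12
  bit 1 = 1: r = r^2 * 12 mod 31 = 12^2 * 12 = 20*12 = 23
  bit 2 = 0: r = r^2 mod 31 = 23^2 = 2
  bit 3 = 0: r = r^2 mod 31 = 2^2 = 4
  bit 4 = 0: r = r^2 mod 31 = 4^2 = 16
  -> A = 16
B = 12^23 mod 31  (bits of 23 = 10111)
  bit 0 = 1: r = r^2 * 12 mod 31 = 1^2 * 12 = 1*12 = 12
  bit 1 = 0: r = r^2 mod 31 = 12^2 = 20
  bit 2 = 1: r = r^2 * 12 mod 31 = 20^2 * 12 = 28*12 = 26
  bit 3 = 1: r = r^2 * 12 mod 31 = 26^2 * 12 = 25*12 = 21
  bit 4 = 1: r = r^2 * 12 mod 31 = 21^2 * 12 = 7*12 = 22
  -> B = 22
s = B^a = 22^24 mod 31  (bits of 24 = 11000)
  bit 0 = 1: r = r^2 * 22 mod 31 = 1^2 * 22 = 1*22 = 22
  bit 1 = 1: r = r^2 * 22 mod 31 = 22^2 * 22 = 19*22 = 15
  bit 2 = 0: r = r^2 mod 31 = 15^2 = 8
  bit 3 = 0: r = r^2 mod 31 = 8^2 = 2
  bit 4 = 0: r = r^2 mod 31 = 2^2 = 4
  -> s = B^a = 4

Answer: 4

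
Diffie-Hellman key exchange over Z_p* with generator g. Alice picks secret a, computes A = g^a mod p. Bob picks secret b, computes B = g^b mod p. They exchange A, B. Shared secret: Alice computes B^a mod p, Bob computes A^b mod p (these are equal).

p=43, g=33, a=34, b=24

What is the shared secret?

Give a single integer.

A = 33^34 mod 43  (bits of 34 = 100010)
  bit 0 = 1: r = r^2 * 33 mod 43 = 1^2 * 33 = 1*33 = 33
  bit 1 = 0: r = r^2 mod 43 = 33^2 = 14
  bit 2 = 0: r = r^2 mod 43 = 14^2 = 24
  bit 3 = 0: r = r^2 mod 43 = 24^2 = 17
  bit 4 = 1: r = r^2 * 33 mod 43 = 17^2 * 33 = 31*33 = 34
  bit 5 = 0: r = r^2 mod 43 = 34^2 = 38
  -> A = 38
B = 33^24 mod 43  (bits of 24 = 11000)
  bit 0 = 1: r = r^2 * 33 mod 43 = 1^2 * 33 = 1*33 = 33
  bit 1 = 1: r = r^2 * 33 mod 43 = 33^2 * 33 = 14*33 = 32
  bit 2 = 0: r = r^2 mod 43 = 32^2 = 35
  bit 3 = 0: r = r^2 mod 43 = 35^2 = 21
  bit 4 = 0: r = r^2 mod 43 = 21^2 = 11
  -> B = 11
s = B^a = 11^34 mod 43  (bits of 34 = 100010)
  bit 0 = 1: r = r^2 * 11 mod 43 = 1^2 * 11 = 1*11 = 11
  bit 1 = 0: r = r^2 mod 43 = 11^2 = 35
  bit 2 = 0: r = r^2 mod 43 = 35^2 = 21
  bit 3 = 0: r = r^2 mod 43 = 21^2 = 11
  bit 4 = 1: r = r^2 * 11 mod 43 = 11^2 * 11 = 35*11 = 41
  bit 5 = 0: r = r^2 mod 43 = 41^2 = 4
  -> s = B^a = 4

Answer: 4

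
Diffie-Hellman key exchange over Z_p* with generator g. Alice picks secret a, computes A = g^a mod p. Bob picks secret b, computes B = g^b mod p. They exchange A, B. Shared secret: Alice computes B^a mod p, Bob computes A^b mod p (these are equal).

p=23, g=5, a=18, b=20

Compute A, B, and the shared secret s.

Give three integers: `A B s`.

Answer: 6 12 16

Derivation:
A = 5^18 mod 23  (bits of 18 = 10010)
  bit 0 = 1: r = r^2 * 5 mod 23 = 1^2 * 5 = 1*5 = 5
  bit 1 = 0: r = r^2 mod 23 = 5^2 = 2
  bit 2 = 0: r = r^2 mod 23 = 2^2 = 4
  bit 3 = 1: r = r^2 * 5 mod 23 = 4^2 * 5 = 16*5 = 11
  bit 4 = 0: r = r^2 mod 23 = 11^2 = 6
  -> A = 6
B = 5^20 mod 23  (bits of 20 = 10100)
  bit 0 = 1: r = r^2 * 5 mod 23 = 1^2 * 5 = 1*5 = 5
  bit 1 = 0: r = r^2 mod 23 = 5^2 = 2
  bit 2 = 1: r = r^2 * 5 mod 23 = 2^2 * 5 = 4*5 = 20
  bit 3 = 0: r = r^2 mod 23 = 20^2 = 9
  bit 4 = 0: r = r^2 mod 23 = 9^2 = 12
  -> B = 12
s = B^a = 12^18 mod 23  (bits of 18 = 10010)
  bit 0 = 1: r = r^2 * 12 mod 23 = 1^2 * 12 = 1*12 = 12
  bit 1 = 0: r = r^2 mod 23 = 12^2 = 6
  bit 2 = 0: r = r^2 mod 23 = 6^2 = 13
  bit 3 = 1: r = r^2 * 12 mod 23 = 13^2 * 12 = 8*12 = 4
  bit 4 = 0: r = r^2 mod 23 = 4^2 = 16
  -> s = B^a = 16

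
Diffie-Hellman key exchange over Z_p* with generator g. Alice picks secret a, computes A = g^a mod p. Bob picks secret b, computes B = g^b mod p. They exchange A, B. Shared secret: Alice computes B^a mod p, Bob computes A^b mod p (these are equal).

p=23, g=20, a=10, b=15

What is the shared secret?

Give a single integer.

Answer: 2

Derivation:
A = 20^10 mod 23  (bits of 10 = 1010)
  bit 0 = 1: r = r^2 * 20 mod 23 = 1^2 * 20 = 1*20 = 20
  bit 1 = 0: r = r^2 mod 23 = 20^2 = 9
  bit 2 = 1: r = r^2 * 20 mod 23 = 9^2 * 20 = 12*20 = 10
  bit 3 = 0: r = r^2 mod 23 = 10^2 = 8
  -> A = 8
B = 20^15 mod 23  (bits of 15 = 1111)
  bit 0 = 1: r = r^2 * 20 mod 23 = 1^2 * 20 = 1*20 = 20
  bit 1 = 1: r = r^2 * 20 mod 23 = 20^2 * 20 = 9*20 = 19
  bit 2 = 1: r = r^2 * 20 mod 23 = 19^2 * 20 = 16*20 = 21
  bit 3 = 1: r = r^2 * 20 mod 23 = 21^2 * 20 = 4*20 = 11
  -> B = 11
s = B^a = 11^10 mod 23  (bits of 10 = 1010)
  bit 0 = 1: r = r^2 * 11 mod 23 = 1^2 * 11 = 1*11 = 11
  bit 1 = 0: r = r^2 mod 23 = 11^2 = 6
  bit 2 = 1: r = r^2 * 11 mod 23 = 6^2 * 11 = 13*11 = 5
  bit 3 = 0: r = r^2 mod 23 = 5^2 = 2
  -> s = B^a = 2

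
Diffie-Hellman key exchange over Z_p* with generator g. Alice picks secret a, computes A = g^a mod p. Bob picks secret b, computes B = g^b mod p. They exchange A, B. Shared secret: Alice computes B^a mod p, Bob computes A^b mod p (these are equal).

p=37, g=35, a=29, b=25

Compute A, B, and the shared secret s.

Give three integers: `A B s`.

A = 35^29 mod 37  (bits of 29 = 11101)
  bit 0 = 1: r = r^2 * 35 mod 37 = 1^2 * 35 = 1*35 = 35
  bit 1 = 1: r = r^2 * 35 mod 37 = 35^2 * 35 = 4*35 = 29
  bit 2 = 1: r = r^2 * 35 mod 37 = 29^2 * 35 = 27*35 = 20
  bit 3 = 0: r = r^2 mod 37 = 20^2 = 30
  bit 4 = 1: r = r^2 * 35 mod 37 = 30^2 * 35 = 12*35 = 13
  -> A = 13
B = 35^25 mod 37  (bits of 25 = 11001)
  bit 0 = 1: r = r^2 * 35 mod 37 = 1^2 * 35 = 1*35 = 35
  bit 1 = 1: r = r^2 * 35 mod 37 = 35^2 * 35 = 4*35 = 29
  bit 2 = 0: r = r^2 mod 37 = 29^2 = 27
  bit 3 = 0: r = r^2 mod 37 = 27^2 = 26
  bit 4 = 1: r = r^2 * 35 mod 37 = 26^2 * 35 = 10*35 = 17
  -> B = 17
s = B^a = 17^29 mod 37  (bits of 29 = 11101)
  bit 0 = 1: r = r^2 * 17 mod 37 = 1^2 * 17 = 1*17 = 17
  bit 1 = 1: r = r^2 * 17 mod 37 = 17^2 * 17 = 30*17 = 29
  bit 2 = 1: r = r^2 * 17 mod 37 = 29^2 * 17 = 27*17 = 15
  bit 3 = 0: r = r^2 mod 37 = 15^2 = 3
  bit 4 = 1: r = r^2 * 17 mod 37 = 3^2 * 17 = 9*17 = 5
  -> s = B^a = 5

Answer: 13 17 5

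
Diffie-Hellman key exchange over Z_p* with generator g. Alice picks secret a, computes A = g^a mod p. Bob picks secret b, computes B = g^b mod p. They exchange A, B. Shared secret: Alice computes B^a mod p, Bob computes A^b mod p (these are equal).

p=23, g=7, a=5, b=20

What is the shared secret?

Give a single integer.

Answer: 16

Derivation:
A = 7^5 mod 23  (bits of 5 = 101)
  bit 0 = 1: r = r^2 * 7 mod 23 = 1^2 * 7 = 1*7 = 7
  bit 1 = 0: r = r^2 mod 23 = 7^2 = 3
  bit 2 = 1: r = r^2 * 7 mod 23 = 3^2 * 7 = 9*7 = 17
  -> A = 17
B = 7^20 mod 23  (bits of 20 = 10100)
  bit 0 = 1: r = r^2 * 7 mod 23 = 1^2 * 7 = 1*7 = 7
  bit 1 = 0: r = r^2 mod 23 = 7^2 = 3
  bit 2 = 1: r = r^2 * 7 mod 23 = 3^2 * 7 = 9*7 = 17
  bit 3 = 0: r = r^2 mod 23 = 17^2 = 13
  bit 4 = 0: r = r^2 mod 23 = 13^2 = 8
  -> B = 8
s = B^a = 8^5 mod 23  (bits of 5 = 101)
  bit 0 = 1: r = r^2 * 8 mod 23 = 1^2 * 8 = 1*8 = 8
  bit 1 = 0: r = r^2 mod 23 = 8^2 = 18
  bit 2 = 1: r = r^2 * 8 mod 23 = 18^2 * 8 = 2*8 = 16
  -> s = B^a = 16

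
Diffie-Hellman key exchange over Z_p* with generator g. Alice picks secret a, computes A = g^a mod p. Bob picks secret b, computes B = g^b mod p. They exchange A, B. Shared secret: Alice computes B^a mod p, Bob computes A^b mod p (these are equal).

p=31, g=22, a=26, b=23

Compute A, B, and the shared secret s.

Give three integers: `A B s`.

Answer: 14 3 18

Derivation:
A = 22^26 mod 31  (bits of 26 = 11010)
  bit 0 = 1: r = r^2 * 22 mod 31 = 1^2 * 22 = 1*22 = 22
  bit 1 = 1: r = r^2 * 22 mod 31 = 22^2 * 22 = 19*22 = 15
  bit 2 = 0: r = r^2 mod 31 = 15^2 = 8
  bit 3 = 1: r = r^2 * 22 mod 31 = 8^2 * 22 = 2*22 = 13
  bit 4 = 0: r = r^2 mod 31 = 13^2 = 14
  -> A = 14
B = 22^23 mod 31  (bits of 23 = 10111)
  bit 0 = 1: r = r^2 * 22 mod 31 = 1^2 * 22 = 1*22 = 22
  bit 1 = 0: r = r^2 mod 31 = 22^2 = 19
  bit 2 = 1: r = r^2 * 22 mod 31 = 19^2 * 22 = 20*22 = 6
  bit 3 = 1: r = r^2 * 22 mod 31 = 6^2 * 22 = 5*22 = 17
  bit 4 = 1: r = r^2 * 22 mod 31 = 17^2 * 22 = 10*22 = 3
  -> B = 3
s = B^a = 3^26 mod 31  (bits of 26 = 11010)
  bit 0 = 1: r = r^2 * 3 mod 31 = 1^2 * 3 = 1*3 = 3
  bit 1 = 1: r = r^2 * 3 mod 31 = 3^2 * 3 = 9*3 = 27
  bit 2 = 0: r = r^2 mod 31 = 27^2 = 16
  bit 3 = 1: r = r^2 * 3 mod 31 = 16^2 * 3 = 8*3 = 24
  bit 4 = 0: r = r^2 mod 31 = 24^2 = 18
  -> s = B^a = 18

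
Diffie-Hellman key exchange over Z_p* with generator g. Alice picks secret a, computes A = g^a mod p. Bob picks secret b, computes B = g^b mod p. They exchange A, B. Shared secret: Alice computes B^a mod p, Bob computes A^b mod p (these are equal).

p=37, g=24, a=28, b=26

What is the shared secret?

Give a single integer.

Answer: 9

Derivation:
A = 24^28 mod 37  (bits of 28 = 11100)
  bit 0 = 1: r = r^2 * 24 mod 37 = 1^2 * 24 = 1*24 = 24
  bit 1 = 1: r = r^2 * 24 mod 37 = 24^2 * 24 = 21*24 = 23
  bit 2 = 1: r = r^2 * 24 mod 37 = 23^2 * 24 = 11*24 = 5
  bit 3 = 0: r = r^2 mod 37 = 5^2 = 25
  bit 4 = 0: r = r^2 mod 37 = 25^2 = 33
  -> A = 33
B = 24^26 mod 37  (bits of 26 = 11010)
  bit 0 = 1: r = r^2 * 24 mod 37 = 1^2 * 24 = 1*24 = 24
  bit 1 = 1: r = r^2 * 24 mod 37 = 24^2 * 24 = 21*24 = 23
  bit 2 = 0: r = r^2 mod 37 = 23^2 = 11
  bit 3 = 1: r = r^2 * 24 mod 37 = 11^2 * 24 = 10*24 = 18
  bit 4 = 0: r = r^2 mod 37 = 18^2 = 28
  -> B = 28
s = B^a = 28^28 mod 37  (bits of 28 = 11100)
  bit 0 = 1: r = r^2 * 28 mod 37 = 1^2 * 28 = 1*28 = 28
  bit 1 = 1: r = r^2 * 28 mod 37 = 28^2 * 28 = 7*28 = 11
  bit 2 = 1: r = r^2 * 28 mod 37 = 11^2 * 28 = 10*28 = 21
  bit 3 = 0: r = r^2 mod 37 = 21^2 = 34
  bit 4 = 0: r = r^2 mod 37 = 34^2 = 9
  -> s = B^a = 9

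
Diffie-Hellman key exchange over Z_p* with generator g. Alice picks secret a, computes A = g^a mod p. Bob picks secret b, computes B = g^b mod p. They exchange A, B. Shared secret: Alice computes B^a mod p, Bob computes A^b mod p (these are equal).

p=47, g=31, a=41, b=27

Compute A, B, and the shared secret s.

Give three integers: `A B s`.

Answer: 39 29 40

Derivation:
A = 31^41 mod 47  (bits of 41 = 101001)
  bit 0 = 1: r = r^2 * 31 mod 47 = 1^2 * 31 = 1*31 = 31
  bit 1 = 0: r = r^2 mod 47 = 31^2 = 21
  bit 2 = 1: r = r^2 * 31 mod 47 = 21^2 * 31 = 18*31 = 41
  bit 3 = 0: r = r^2 mod 47 = 41^2 = 36
  bit 4 = 0: r = r^2 mod 47 = 36^2 = 27
  bit 5 = 1: r = r^2 * 31 mod 47 = 27^2 * 31 = 24*31 = 39
  -> A = 39
B = 31^27 mod 47  (bits of 27 = 11011)
  bit 0 = 1: r = r^2 * 31 mod 47 = 1^2 * 31 = 1*31 = 31
  bit 1 = 1: r = r^2 * 31 mod 47 = 31^2 * 31 = 21*31 = 40
  bit 2 = 0: r = r^2 mod 47 = 40^2 = 2
  bit 3 = 1: r = r^2 * 31 mod 47 = 2^2 * 31 = 4*31 = 30
  bit 4 = 1: r = r^2 * 31 mod 47 = 30^2 * 31 = 7*31 = 29
  -> B = 29
s = B^a = 29^41 mod 47  (bits of 41 = 101001)
  bit 0 = 1: r = r^2 * 29 mod 47 = 1^2 * 29 = 1*29 = 29
  bit 1 = 0: r = r^2 mod 47 = 29^2 = 42
  bit 2 = 1: r = r^2 * 29 mod 47 = 42^2 * 29 = 25*29 = 20
  bit 3 = 0: r = r^2 mod 47 = 20^2 = 24
  bit 4 = 0: r = r^2 mod 47 = 24^2 = 12
  bit 5 = 1: r = r^2 * 29 mod 47 = 12^2 * 29 = 3*29 = 40
  -> s = B^a = 40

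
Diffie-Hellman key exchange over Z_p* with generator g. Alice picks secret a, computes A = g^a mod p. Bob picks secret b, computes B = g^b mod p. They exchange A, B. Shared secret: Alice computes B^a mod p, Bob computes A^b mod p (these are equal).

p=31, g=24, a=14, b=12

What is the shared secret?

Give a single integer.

Answer: 2

Derivation:
A = 24^14 mod 31  (bits of 14 = 1110)
  bit 0 = 1: r = r^2 * 24 mod 31 = 1^2 * 24 = 1*24 = 24
  bit 1 = 1: r = r^2 * 24 mod 31 = 24^2 * 24 = 18*24 = 29
  bit 2 = 1: r = r^2 * 24 mod 31 = 29^2 * 24 = 4*24 = 3
  bit 3 = 0: r = r^2 mod 31 = 3^2 = 9
  -> A = 9
B = 24^12 mod 31  (bits of 12 = 1100)
  bit 0 = 1: r = r^2 * 24 mod 31 = 1^2 * 24 = 1*24 = 24
  bit 1 = 1: r = r^2 * 24 mod 31 = 24^2 * 24 = 18*24 = 29
  bit 2 = 0: r = r^2 mod 31 = 29^2 = 4
  bit 3 = 0: r = r^2 mod 31 = 4^2 = 16
  -> B = 16
s = B^a = 16^14 mod 31  (bits of 14 = 1110)
  bit 0 = 1: r = r^2 * 16 mod 31 = 1^2 * 16 = 1*16 = 16
  bit 1 = 1: r = r^2 * 16 mod 31 = 16^2 * 16 = 8*16 = 4
  bit 2 = 1: r = r^2 * 16 mod 31 = 4^2 * 16 = 16*16 = 8
  bit 3 = 0: r = r^2 mod 31 = 8^2 = 2
  -> s = B^a = 2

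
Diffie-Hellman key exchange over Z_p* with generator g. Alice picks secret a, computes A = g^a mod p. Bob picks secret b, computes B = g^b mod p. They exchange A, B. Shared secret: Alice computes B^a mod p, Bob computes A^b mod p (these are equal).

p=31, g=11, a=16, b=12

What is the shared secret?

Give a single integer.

Answer: 16

Derivation:
A = 11^16 mod 31  (bits of 16 = 10000)
  bit 0 = 1: r = r^2 * 11 mod 31 = 1^2 * 11 = 1*11 = 11
  bit 1 = 0: r = r^2 mod 31 = 11^2 = 28
  bit 2 = 0: r = r^2 mod 31 = 28^2 = 9
  bit 3 = 0: r = r^2 mod 31 = 9^2 = 19
  bit 4 = 0: r = r^2 mod 31 = 19^2 = 20
  -> A = 20
B = 11^12 mod 31  (bits of 12 = 1100)
  bit 0 = 1: r = r^2 * 11 mod 31 = 1^2 * 11 = 1*11 = 11
  bit 1 = 1: r = r^2 * 11 mod 31 = 11^2 * 11 = 28*11 = 29
  bit 2 = 0: r = r^2 mod 31 = 29^2 = 4
  bit 3 = 0: r = r^2 mod 31 = 4^2 = 16
  -> B = 16
s = B^a = 16^16 mod 31  (bits of 16 = 10000)
  bit 0 = 1: r = r^2 * 16 mod 31 = 1^2 * 16 = 1*16 = 16
  bit 1 = 0: r = r^2 mod 31 = 16^2 = 8
  bit 2 = 0: r = r^2 mod 31 = 8^2 = 2
  bit 3 = 0: r = r^2 mod 31 = 2^2 = 4
  bit 4 = 0: r = r^2 mod 31 = 4^2 = 16
  -> s = B^a = 16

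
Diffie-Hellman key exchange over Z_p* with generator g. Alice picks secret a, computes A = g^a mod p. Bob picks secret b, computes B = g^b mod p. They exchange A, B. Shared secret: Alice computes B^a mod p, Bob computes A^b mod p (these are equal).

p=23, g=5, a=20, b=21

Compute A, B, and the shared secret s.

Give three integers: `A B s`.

A = 5^20 mod 23  (bits of 20 = 10100)
  bit 0 = 1: r = r^2 * 5 mod 23 = 1^2 * 5 = 1*5 = 5
  bit 1 = 0: r = r^2 mod 23 = 5^2 = 2
  bit 2 = 1: r = r^2 * 5 mod 23 = 2^2 * 5 = 4*5 = 20
  bit 3 = 0: r = r^2 mod 23 = 20^2 = 9
  bit 4 = 0: r = r^2 mod 23 = 9^2 = 12
  -> A = 12
B = 5^21 mod 23  (bits of 21 = 10101)
  bit 0 = 1: r = r^2 * 5 mod 23 = 1^2 * 5 = 1*5 = 5
  bit 1 = 0: r = r^2 mod 23 = 5^2 = 2
  bit 2 = 1: r = r^2 * 5 mod 23 = 2^2 * 5 = 4*5 = 20
  bit 3 = 0: r = r^2 mod 23 = 20^2 = 9
  bit 4 = 1: r = r^2 * 5 mod 23 = 9^2 * 5 = 12*5 = 14
  -> B = 14
s = B^a = 14^20 mod 23  (bits of 20 = 10100)
  bit 0 = 1: r = r^2 * 14 mod 23 = 1^2 * 14 = 1*14 = 14
  bit 1 = 0: r = r^2 mod 23 = 14^2 = 12
  bit 2 = 1: r = r^2 * 14 mod 23 = 12^2 * 14 = 6*14 = 15
  bit 3 = 0: r = r^2 mod 23 = 15^2 = 18
  bit 4 = 0: r = r^2 mod 23 = 18^2 = 2
  -> s = B^a = 2

Answer: 12 14 2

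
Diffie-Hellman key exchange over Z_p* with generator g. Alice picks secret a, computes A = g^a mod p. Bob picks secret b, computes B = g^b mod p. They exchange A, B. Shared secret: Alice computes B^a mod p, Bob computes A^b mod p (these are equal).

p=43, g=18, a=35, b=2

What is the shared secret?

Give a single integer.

Answer: 36

Derivation:
A = 18^35 mod 43  (bits of 35 = 100011)
  bit 0 = 1: r = r^2 * 18 mod 43 = 1^2 * 18 = 1*18 = 18
  bit 1 = 0: r = r^2 mod 43 = 18^2 = 23
  bit 2 = 0: r = r^2 mod 43 = 23^2 = 13
  bit 3 = 0: r = r^2 mod 43 = 13^2 = 40
  bit 4 = 1: r = r^2 * 18 mod 43 = 40^2 * 18 = 9*18 = 33
  bit 5 = 1: r = r^2 * 18 mod 43 = 33^2 * 18 = 14*18 = 37
  -> A = 37
B = 18^2 mod 43  (bits of 2 = 10)
  bit 0 = 1: r = r^2 * 18 mod 43 = 1^2 * 18 = 1*18 = 18
  bit 1 = 0: r = r^2 mod 43 = 18^2 = 23
  -> B = 23
s = B^a = 23^35 mod 43  (bits of 35 = 100011)
  bit 0 = 1: r = r^2 * 23 mod 43 = 1^2 * 23 = 1*23 = 23
  bit 1 = 0: r = r^2 mod 43 = 23^2 = 13
  bit 2 = 0: r = r^2 mod 43 = 13^2 = 40
  bit 3 = 0: r = r^2 mod 43 = 40^2 = 9
  bit 4 = 1: r = r^2 * 23 mod 43 = 9^2 * 23 = 38*23 = 14
  bit 5 = 1: r = r^2 * 23 mod 43 = 14^2 * 23 = 24*23 = 36
  -> s = B^a = 36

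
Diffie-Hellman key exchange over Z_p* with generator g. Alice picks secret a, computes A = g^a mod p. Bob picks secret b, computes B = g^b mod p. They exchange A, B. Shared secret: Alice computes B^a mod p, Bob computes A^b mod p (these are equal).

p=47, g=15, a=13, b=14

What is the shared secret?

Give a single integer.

Answer: 14

Derivation:
A = 15^13 mod 47  (bits of 13 = 1101)
  bit 0 = 1: r = r^2 * 15 mod 47 = 1^2 * 15 = 1*15 = 15
  bit 1 = 1: r = r^2 * 15 mod 47 = 15^2 * 15 = 37*15 = 38
  bit 2 = 0: r = r^2 mod 47 = 38^2 = 34
  bit 3 = 1: r = r^2 * 15 mod 47 = 34^2 * 15 = 28*15 = 44
  -> A = 44
B = 15^14 mod 47  (bits of 14 = 1110)
  bit 0 = 1: r = r^2 * 15 mod 47 = 1^2 * 15 = 1*15 = 15
  bit 1 = 1: r = r^2 * 15 mod 47 = 15^2 * 15 = 37*15 = 38
  bit 2 = 1: r = r^2 * 15 mod 47 = 38^2 * 15 = 34*15 = 40
  bit 3 = 0: r = r^2 mod 47 = 40^2 = 2
  -> B = 2
s = B^a = 2^13 mod 47  (bits of 13 = 1101)
  bit 0 = 1: r = r^2 * 2 mod 47 = 1^2 * 2 = 1*2 = 2
  bit 1 = 1: r = r^2 * 2 mod 47 = 2^2 * 2 = 4*2 = 8
  bit 2 = 0: r = r^2 mod 47 = 8^2 = 17
  bit 3 = 1: r = r^2 * 2 mod 47 = 17^2 * 2 = 7*2 = 14
  -> s = B^a = 14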